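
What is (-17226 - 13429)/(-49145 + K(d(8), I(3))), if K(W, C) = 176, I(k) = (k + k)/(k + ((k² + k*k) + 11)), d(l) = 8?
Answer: 30655/48969 ≈ 0.62601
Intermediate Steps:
I(k) = 2*k/(11 + k + 2*k²) (I(k) = (2*k)/(k + ((k² + k²) + 11)) = (2*k)/(k + (2*k² + 11)) = (2*k)/(k + (11 + 2*k²)) = (2*k)/(11 + k + 2*k²) = 2*k/(11 + k + 2*k²))
(-17226 - 13429)/(-49145 + K(d(8), I(3))) = (-17226 - 13429)/(-49145 + 176) = -30655/(-48969) = -30655*(-1/48969) = 30655/48969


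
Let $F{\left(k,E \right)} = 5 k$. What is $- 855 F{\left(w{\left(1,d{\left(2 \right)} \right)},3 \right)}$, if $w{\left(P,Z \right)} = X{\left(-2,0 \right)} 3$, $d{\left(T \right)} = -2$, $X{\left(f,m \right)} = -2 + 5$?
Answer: $-38475$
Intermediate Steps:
$X{\left(f,m \right)} = 3$
$w{\left(P,Z \right)} = 9$ ($w{\left(P,Z \right)} = 3 \cdot 3 = 9$)
$- 855 F{\left(w{\left(1,d{\left(2 \right)} \right)},3 \right)} = - 855 \cdot 5 \cdot 9 = \left(-855\right) 45 = -38475$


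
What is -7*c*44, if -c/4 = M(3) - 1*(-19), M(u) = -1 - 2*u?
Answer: 14784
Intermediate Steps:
c = -48 (c = -4*((-1 - 2*3) - 1*(-19)) = -4*((-1 - 6) + 19) = -4*(-7 + 19) = -4*12 = -48)
-7*c*44 = -7*(-48)*44 = 336*44 = 14784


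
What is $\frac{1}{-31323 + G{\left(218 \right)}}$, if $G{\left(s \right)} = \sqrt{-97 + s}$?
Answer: $- \frac{1}{31312} \approx -3.1937 \cdot 10^{-5}$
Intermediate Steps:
$\frac{1}{-31323 + G{\left(218 \right)}} = \frac{1}{-31323 + \sqrt{-97 + 218}} = \frac{1}{-31323 + \sqrt{121}} = \frac{1}{-31323 + 11} = \frac{1}{-31312} = - \frac{1}{31312}$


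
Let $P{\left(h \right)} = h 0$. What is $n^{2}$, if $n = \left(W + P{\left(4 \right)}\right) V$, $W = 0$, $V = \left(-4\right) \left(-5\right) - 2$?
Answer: $0$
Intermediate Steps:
$P{\left(h \right)} = 0$
$V = 18$ ($V = 20 - 2 = 18$)
$n = 0$ ($n = \left(0 + 0\right) 18 = 0 \cdot 18 = 0$)
$n^{2} = 0^{2} = 0$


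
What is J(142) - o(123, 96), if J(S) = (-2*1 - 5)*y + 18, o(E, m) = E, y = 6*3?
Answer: -231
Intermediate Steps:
y = 18
J(S) = -108 (J(S) = (-2*1 - 5)*18 + 18 = (-2 - 5)*18 + 18 = -7*18 + 18 = -126 + 18 = -108)
J(142) - o(123, 96) = -108 - 1*123 = -108 - 123 = -231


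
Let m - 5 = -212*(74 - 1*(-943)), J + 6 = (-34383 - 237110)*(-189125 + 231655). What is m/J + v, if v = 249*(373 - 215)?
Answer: 454266231034831/11546597296 ≈ 39342.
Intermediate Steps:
J = -11546597296 (J = -6 + (-34383 - 237110)*(-189125 + 231655) = -6 - 271493*42530 = -6 - 11546597290 = -11546597296)
m = -215599 (m = 5 - 212*(74 - 1*(-943)) = 5 - 212*(74 + 943) = 5 - 212*1017 = 5 - 215604 = -215599)
v = 39342 (v = 249*158 = 39342)
m/J + v = -215599/(-11546597296) + 39342 = -215599*(-1/11546597296) + 39342 = 215599/11546597296 + 39342 = 454266231034831/11546597296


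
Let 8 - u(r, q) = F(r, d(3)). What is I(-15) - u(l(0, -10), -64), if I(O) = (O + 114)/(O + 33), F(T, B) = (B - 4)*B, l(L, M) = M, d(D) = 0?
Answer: -5/2 ≈ -2.5000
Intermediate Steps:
F(T, B) = B*(-4 + B) (F(T, B) = (-4 + B)*B = B*(-4 + B))
u(r, q) = 8 (u(r, q) = 8 - 0*(-4 + 0) = 8 - 0*(-4) = 8 - 1*0 = 8 + 0 = 8)
I(O) = (114 + O)/(33 + O)
I(-15) - u(l(0, -10), -64) = (114 - 15)/(33 - 15) - 1*8 = 99/18 - 8 = (1/18)*99 - 8 = 11/2 - 8 = -5/2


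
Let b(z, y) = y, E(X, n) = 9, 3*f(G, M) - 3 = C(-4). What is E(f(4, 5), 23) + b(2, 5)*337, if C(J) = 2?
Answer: 1694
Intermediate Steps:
f(G, M) = 5/3 (f(G, M) = 1 + (⅓)*2 = 1 + ⅔ = 5/3)
E(f(4, 5), 23) + b(2, 5)*337 = 9 + 5*337 = 9 + 1685 = 1694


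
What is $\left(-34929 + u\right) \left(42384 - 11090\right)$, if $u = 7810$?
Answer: $-848661986$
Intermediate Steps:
$\left(-34929 + u\right) \left(42384 - 11090\right) = \left(-34929 + 7810\right) \left(42384 - 11090\right) = \left(-27119\right) 31294 = -848661986$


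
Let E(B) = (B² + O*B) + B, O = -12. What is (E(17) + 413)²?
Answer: 265225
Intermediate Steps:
E(B) = B² - 11*B (E(B) = (B² - 12*B) + B = B² - 11*B)
(E(17) + 413)² = (17*(-11 + 17) + 413)² = (17*6 + 413)² = (102 + 413)² = 515² = 265225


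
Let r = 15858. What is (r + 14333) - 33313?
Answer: -3122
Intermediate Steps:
(r + 14333) - 33313 = (15858 + 14333) - 33313 = 30191 - 33313 = -3122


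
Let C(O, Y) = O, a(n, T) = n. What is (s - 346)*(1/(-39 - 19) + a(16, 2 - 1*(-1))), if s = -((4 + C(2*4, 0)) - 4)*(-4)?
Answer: -145539/29 ≈ -5018.6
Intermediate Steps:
s = 32 (s = -((4 + 2*4) - 4)*(-4) = -((4 + 8) - 4)*(-4) = -(12 - 4)*(-4) = -1*8*(-4) = -8*(-4) = 32)
(s - 346)*(1/(-39 - 19) + a(16, 2 - 1*(-1))) = (32 - 346)*(1/(-39 - 19) + 16) = -314*(1/(-58) + 16) = -314*(-1/58 + 16) = -314*927/58 = -145539/29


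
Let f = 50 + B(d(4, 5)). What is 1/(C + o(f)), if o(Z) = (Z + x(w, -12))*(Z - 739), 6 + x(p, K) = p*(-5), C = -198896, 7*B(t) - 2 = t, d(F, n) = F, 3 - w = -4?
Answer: -49/10078277 ≈ -4.8619e-6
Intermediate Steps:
w = 7 (w = 3 - 1*(-4) = 3 + 4 = 7)
B(t) = 2/7 + t/7
x(p, K) = -6 - 5*p (x(p, K) = -6 + p*(-5) = -6 - 5*p)
f = 356/7 (f = 50 + (2/7 + (1/7)*4) = 50 + (2/7 + 4/7) = 50 + 6/7 = 356/7 ≈ 50.857)
o(Z) = (-739 + Z)*(-41 + Z) (o(Z) = (Z + (-6 - 5*7))*(Z - 739) = (Z + (-6 - 35))*(-739 + Z) = (Z - 41)*(-739 + Z) = (-41 + Z)*(-739 + Z) = (-739 + Z)*(-41 + Z))
1/(C + o(f)) = 1/(-198896 + (30299 + (356/7)**2 - 780*356/7)) = 1/(-198896 + (30299 + 126736/49 - 277680/7)) = 1/(-198896 - 332373/49) = 1/(-10078277/49) = -49/10078277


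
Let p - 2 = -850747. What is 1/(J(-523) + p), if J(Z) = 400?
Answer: -1/850345 ≈ -1.1760e-6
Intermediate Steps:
p = -850745 (p = 2 - 850747 = -850745)
1/(J(-523) + p) = 1/(400 - 850745) = 1/(-850345) = -1/850345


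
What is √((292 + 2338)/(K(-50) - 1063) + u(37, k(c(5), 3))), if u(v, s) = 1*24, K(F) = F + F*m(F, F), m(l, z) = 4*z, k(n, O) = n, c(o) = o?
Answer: √1918863266/8887 ≈ 4.9291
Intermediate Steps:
K(F) = F + 4*F² (K(F) = F + F*(4*F) = F + 4*F²)
u(v, s) = 24
√((292 + 2338)/(K(-50) - 1063) + u(37, k(c(5), 3))) = √((292 + 2338)/(-50*(1 + 4*(-50)) - 1063) + 24) = √(2630/(-50*(1 - 200) - 1063) + 24) = √(2630/(-50*(-199) - 1063) + 24) = √(2630/(9950 - 1063) + 24) = √(2630/8887 + 24) = √(215918/8887) = √1918863266/8887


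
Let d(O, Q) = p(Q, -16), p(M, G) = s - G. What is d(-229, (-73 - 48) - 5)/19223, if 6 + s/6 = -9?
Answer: -74/19223 ≈ -0.0038496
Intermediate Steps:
s = -90 (s = -36 + 6*(-9) = -36 - 54 = -90)
p(M, G) = -90 - G
d(O, Q) = -74 (d(O, Q) = -90 - 1*(-16) = -90 + 16 = -74)
d(-229, (-73 - 48) - 5)/19223 = -74/19223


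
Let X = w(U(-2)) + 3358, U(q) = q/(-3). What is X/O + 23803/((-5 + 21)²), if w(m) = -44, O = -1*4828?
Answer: 28518125/308992 ≈ 92.294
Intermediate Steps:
U(q) = -q/3 (U(q) = q*(-⅓) = -q/3)
O = -4828
X = 3314 (X = -44 + 3358 = 3314)
X/O + 23803/((-5 + 21)²) = 3314/(-4828) + 23803/((-5 + 21)²) = 3314*(-1/4828) + 23803/(16²) = -1657/2414 + 23803/256 = 28518125/308992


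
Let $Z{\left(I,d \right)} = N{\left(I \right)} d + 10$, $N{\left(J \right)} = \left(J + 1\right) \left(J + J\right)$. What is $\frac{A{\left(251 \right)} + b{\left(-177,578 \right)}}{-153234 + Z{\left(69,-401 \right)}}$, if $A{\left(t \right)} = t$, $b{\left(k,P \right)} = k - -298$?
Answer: $- \frac{93}{1006721} \approx -9.2379 \cdot 10^{-5}$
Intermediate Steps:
$b{\left(k,P \right)} = 298 + k$ ($b{\left(k,P \right)} = k + 298 = 298 + k$)
$N{\left(J \right)} = 2 J \left(1 + J\right)$ ($N{\left(J \right)} = \left(1 + J\right) 2 J = 2 J \left(1 + J\right)$)
$Z{\left(I,d \right)} = 10 + 2 I d \left(1 + I\right)$ ($Z{\left(I,d \right)} = 2 I \left(1 + I\right) d + 10 = 2 I d \left(1 + I\right) + 10 = 10 + 2 I d \left(1 + I\right)$)
$\frac{A{\left(251 \right)} + b{\left(-177,578 \right)}}{-153234 + Z{\left(69,-401 \right)}} = \frac{251 + \left(298 - 177\right)}{-153234 + \left(10 + 2 \cdot 69 \left(-401\right) \left(1 + 69\right)\right)} = \frac{251 + 121}{-153234 + \left(10 + 2 \cdot 69 \left(-401\right) 70\right)} = \frac{372}{-153234 + \left(10 - 3873660\right)} = \frac{372}{-153234 - 3873650} = \frac{372}{-4026884} = 372 \left(- \frac{1}{4026884}\right) = - \frac{93}{1006721}$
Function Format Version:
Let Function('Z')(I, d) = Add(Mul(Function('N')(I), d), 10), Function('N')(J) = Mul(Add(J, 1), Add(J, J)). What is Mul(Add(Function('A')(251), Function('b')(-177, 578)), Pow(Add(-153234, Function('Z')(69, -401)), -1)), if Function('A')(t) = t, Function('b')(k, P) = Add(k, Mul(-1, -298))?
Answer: Rational(-93, 1006721) ≈ -9.2379e-5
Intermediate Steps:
Function('b')(k, P) = Add(298, k) (Function('b')(k, P) = Add(k, 298) = Add(298, k))
Function('N')(J) = Mul(2, J, Add(1, J)) (Function('N')(J) = Mul(Add(1, J), Mul(2, J)) = Mul(2, J, Add(1, J)))
Function('Z')(I, d) = Add(10, Mul(2, I, d, Add(1, I))) (Function('Z')(I, d) = Add(Mul(Mul(2, I, Add(1, I)), d), 10) = Add(Mul(2, I, d, Add(1, I)), 10) = Add(10, Mul(2, I, d, Add(1, I))))
Mul(Add(Function('A')(251), Function('b')(-177, 578)), Pow(Add(-153234, Function('Z')(69, -401)), -1)) = Mul(Add(251, Add(298, -177)), Pow(Add(-153234, Add(10, Mul(2, 69, -401, Add(1, 69)))), -1)) = Mul(Add(251, 121), Pow(Add(-153234, Add(10, Mul(2, 69, -401, 70))), -1)) = Mul(372, Pow(Add(-153234, Add(10, -3873660)), -1)) = Mul(372, Pow(Add(-153234, -3873650), -1)) = Mul(372, Pow(-4026884, -1)) = Mul(372, Rational(-1, 4026884)) = Rational(-93, 1006721)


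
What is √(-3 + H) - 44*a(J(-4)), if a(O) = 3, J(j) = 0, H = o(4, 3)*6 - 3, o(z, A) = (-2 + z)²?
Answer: -132 + 3*√2 ≈ -127.76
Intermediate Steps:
H = 21 (H = (-2 + 4)²*6 - 3 = 2²*6 - 3 = 4*6 - 3 = 24 - 3 = 21)
√(-3 + H) - 44*a(J(-4)) = √(-3 + 21) - 44*3 = √18 - 132 = 3*√2 - 132 = -132 + 3*√2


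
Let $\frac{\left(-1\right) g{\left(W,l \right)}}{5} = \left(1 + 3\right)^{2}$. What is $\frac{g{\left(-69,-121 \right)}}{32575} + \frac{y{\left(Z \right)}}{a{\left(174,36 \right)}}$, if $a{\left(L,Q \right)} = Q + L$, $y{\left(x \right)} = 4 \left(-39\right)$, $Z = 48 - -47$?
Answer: $- \frac{6798}{9121} \approx -0.74531$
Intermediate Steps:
$Z = 95$ ($Z = 48 + 47 = 95$)
$y{\left(x \right)} = -156$
$g{\left(W,l \right)} = -80$ ($g{\left(W,l \right)} = - 5 \left(1 + 3\right)^{2} = - 5 \cdot 4^{2} = \left(-5\right) 16 = -80$)
$a{\left(L,Q \right)} = L + Q$
$\frac{g{\left(-69,-121 \right)}}{32575} + \frac{y{\left(Z \right)}}{a{\left(174,36 \right)}} = - \frac{80}{32575} - \frac{156}{174 + 36} = \left(-80\right) \frac{1}{32575} - \frac{156}{210} = - \frac{16}{6515} - \frac{26}{35} = - \frac{6798}{9121}$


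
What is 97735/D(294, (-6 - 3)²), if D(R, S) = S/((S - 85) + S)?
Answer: 7525595/81 ≈ 92909.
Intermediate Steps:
D(R, S) = S/(-85 + 2*S) (D(R, S) = S/((-85 + S) + S) = S/(-85 + 2*S))
97735/D(294, (-6 - 3)²) = 97735/(((-6 - 3)²/(-85 + 2*(-6 - 3)²))) = 97735/(((-9)²/(-85 + 2*(-9)²))) = 97735/((81/(-85 + 2*81))) = 97735/((81/(-85 + 162))) = 97735/((81/77)) = 97735/((81*(1/77))) = 97735/(81/77) = 97735*(77/81) = 7525595/81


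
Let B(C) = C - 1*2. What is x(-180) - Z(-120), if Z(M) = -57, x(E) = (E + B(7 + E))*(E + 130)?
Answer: 17807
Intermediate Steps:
B(C) = -2 + C (B(C) = C - 2 = -2 + C)
x(E) = (5 + 2*E)*(130 + E) (x(E) = (E + (-2 + (7 + E)))*(E + 130) = (E + (5 + E))*(130 + E) = (5 + 2*E)*(130 + E))
x(-180) - Z(-120) = (650 + 2*(-180)**2 + 265*(-180)) - 1*(-57) = (650 + 2*32400 - 47700) + 57 = (650 + 64800 - 47700) + 57 = 17750 + 57 = 17807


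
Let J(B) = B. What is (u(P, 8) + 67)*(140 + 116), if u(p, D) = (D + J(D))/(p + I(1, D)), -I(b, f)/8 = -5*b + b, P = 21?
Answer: 913152/53 ≈ 17229.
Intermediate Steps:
I(b, f) = 32*b (I(b, f) = -8*(-5*b + b) = -(-32)*b = 32*b)
u(p, D) = 2*D/(32 + p) (u(p, D) = (D + D)/(p + 32*1) = (2*D)/(p + 32) = (2*D)/(32 + p) = 2*D/(32 + p))
(u(P, 8) + 67)*(140 + 116) = (2*8/(32 + 21) + 67)*(140 + 116) = (2*8/53 + 67)*256 = (2*8*(1/53) + 67)*256 = (16/53 + 67)*256 = (3567/53)*256 = 913152/53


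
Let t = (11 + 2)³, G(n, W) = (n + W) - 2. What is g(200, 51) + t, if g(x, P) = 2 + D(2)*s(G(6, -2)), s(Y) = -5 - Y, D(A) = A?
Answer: 2185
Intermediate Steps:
G(n, W) = -2 + W + n (G(n, W) = (W + n) - 2 = -2 + W + n)
g(x, P) = -12 (g(x, P) = 2 + 2*(-5 - (-2 - 2 + 6)) = 2 + 2*(-5 - 1*2) = 2 + 2*(-5 - 2) = 2 + 2*(-7) = 2 - 14 = -12)
t = 2197 (t = 13³ = 2197)
g(200, 51) + t = -12 + 2197 = 2185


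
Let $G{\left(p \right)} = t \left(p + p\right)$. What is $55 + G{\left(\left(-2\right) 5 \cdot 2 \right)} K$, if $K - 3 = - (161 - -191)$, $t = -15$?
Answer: $-209345$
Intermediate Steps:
$K = -349$ ($K = 3 - \left(161 - -191\right) = 3 - \left(161 + 191\right) = 3 - 352 = -349$)
$G{\left(p \right)} = - 30 p$ ($G{\left(p \right)} = - 15 \left(p + p\right) = - 15 \cdot 2 p = - 30 p$)
$55 + G{\left(\left(-2\right) 5 \cdot 2 \right)} K = 55 + - 30 \left(-2\right) 5 \cdot 2 \left(-349\right) = 55 + - 30 \left(\left(-10\right) 2\right) \left(-349\right) = 55 + \left(-30\right) \left(-20\right) \left(-349\right) = 55 + 600 \left(-349\right) = 55 - 209400 = -209345$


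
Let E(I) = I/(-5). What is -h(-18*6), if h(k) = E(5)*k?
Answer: -108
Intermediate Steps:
E(I) = -I/5
h(k) = -k (h(k) = (-⅕*5)*k = -k)
-h(-18*6) = -(-1)*(-18*6) = -(-1)*(-108) = -1*108 = -108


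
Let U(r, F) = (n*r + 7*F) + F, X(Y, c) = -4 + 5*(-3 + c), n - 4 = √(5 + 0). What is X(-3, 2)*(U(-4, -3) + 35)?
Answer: 45 + 36*√5 ≈ 125.50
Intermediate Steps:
n = 4 + √5 (n = 4 + √(5 + 0) = 4 + √5 ≈ 6.2361)
X(Y, c) = -19 + 5*c (X(Y, c) = -4 + (-15 + 5*c) = -19 + 5*c)
U(r, F) = 8*F + r*(4 + √5) (U(r, F) = ((4 + √5)*r + 7*F) + F = (r*(4 + √5) + 7*F) + F = (7*F + r*(4 + √5)) + F = 8*F + r*(4 + √5))
X(-3, 2)*(U(-4, -3) + 35) = (-19 + 5*2)*((8*(-3) - 4*(4 + √5)) + 35) = (-19 + 10)*((-24 + (-16 - 4*√5)) + 35) = -9*((-40 - 4*√5) + 35) = -9*(-5 - 4*√5) = 45 + 36*√5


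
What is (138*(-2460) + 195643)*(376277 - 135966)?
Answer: -34565613307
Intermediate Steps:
(138*(-2460) + 195643)*(376277 - 135966) = (-339480 + 195643)*240311 = -143837*240311 = -34565613307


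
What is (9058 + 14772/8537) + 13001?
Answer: 188332455/8537 ≈ 22061.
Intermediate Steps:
(9058 + 14772/8537) + 13001 = 77342918/8537 + 13001 = 188332455/8537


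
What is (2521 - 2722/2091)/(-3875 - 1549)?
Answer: -5268689/11341584 ≈ -0.46455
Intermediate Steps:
(2521 - 2722/2091)/(-3875 - 1549) = (2521 - 2722*1/2091)/(-5424) = (2521 - 2722/2091)*(-1/5424) = (5268689/2091)*(-1/5424) = -5268689/11341584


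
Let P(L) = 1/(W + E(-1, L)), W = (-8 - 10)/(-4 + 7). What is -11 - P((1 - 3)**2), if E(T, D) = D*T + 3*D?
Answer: -23/2 ≈ -11.500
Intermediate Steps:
E(T, D) = 3*D + D*T
W = -6 (W = -18/3 = -18*1/3 = -6)
P(L) = 1/(-6 + 2*L) (P(L) = 1/(-6 + L*(3 - 1)) = 1/(-6 + L*2) = 1/(-6 + 2*L))
-11 - P((1 - 3)**2) = -11 - 1/(2*(-3 + (1 - 3)**2)) = -11 - 1/(2*(-3 + (-2)**2)) = -11 - 1/(2*(-3 + 4)) = -11 - 1/(2*1) = -11 - 1/2 = -23/2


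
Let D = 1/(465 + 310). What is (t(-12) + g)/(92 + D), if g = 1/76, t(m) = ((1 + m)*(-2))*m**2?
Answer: 186595975/5418876 ≈ 34.434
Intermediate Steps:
D = 1/775 ≈ 0.0012903
t(m) = m**2*(-2 - 2*m) (t(m) = (-2 - 2*m)*m**2 = m**2*(-2 - 2*m))
g = 1/76 ≈ 0.013158
(t(-12) + g)/(92 + D) = (2*(-12)**2*(-1 - 1*(-12)) + 1/76)/(92 + 1/775) = (2*144*(-1 + 12) + 1/76)/(71301/775) = (2*144*11 + 1/76)*(775/71301) = (3168 + 1/76)*(775/71301) = (240769/76)*(775/71301) = 186595975/5418876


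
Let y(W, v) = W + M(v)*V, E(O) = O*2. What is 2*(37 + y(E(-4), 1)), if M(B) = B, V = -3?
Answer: 52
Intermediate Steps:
E(O) = 2*O
y(W, v) = W - 3*v (y(W, v) = W + v*(-3) = W - 3*v)
2*(37 + y(E(-4), 1)) = 2*(37 + (2*(-4) - 3*1)) = 2*(37 + (-8 - 3)) = 2*(37 - 11) = 2*26 = 52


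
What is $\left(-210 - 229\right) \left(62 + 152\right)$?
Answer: $-93946$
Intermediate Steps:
$\left(-210 - 229\right) \left(62 + 152\right) = \left(-439\right) 214 = -93946$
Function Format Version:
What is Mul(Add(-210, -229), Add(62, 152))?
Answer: -93946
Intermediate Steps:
Mul(Add(-210, -229), Add(62, 152)) = Mul(-439, 214) = -93946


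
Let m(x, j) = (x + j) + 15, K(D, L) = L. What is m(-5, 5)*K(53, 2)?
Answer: 30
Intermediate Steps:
m(x, j) = 15 + j + x (m(x, j) = (j + x) + 15 = 15 + j + x)
m(-5, 5)*K(53, 2) = (15 + 5 - 5)*2 = 15*2 = 30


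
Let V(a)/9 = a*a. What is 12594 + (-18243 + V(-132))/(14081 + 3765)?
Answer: 224891097/17846 ≈ 12602.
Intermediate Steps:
V(a) = 9*a² (V(a) = 9*(a*a) = 9*a²)
12594 + (-18243 + V(-132))/(14081 + 3765) = 12594 + (-18243 + 9*(-132)²)/(14081 + 3765) = 12594 + (-18243 + 9*17424)/17846 = 12594 + (-18243 + 156816)*(1/17846) = 12594 + 138573*(1/17846) = 12594 + 138573/17846 = 224891097/17846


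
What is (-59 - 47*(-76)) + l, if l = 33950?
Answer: 37463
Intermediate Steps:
(-59 - 47*(-76)) + l = (-59 - 47*(-76)) + 33950 = (-59 + 3572) + 33950 = 3513 + 33950 = 37463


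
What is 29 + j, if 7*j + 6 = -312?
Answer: -115/7 ≈ -16.429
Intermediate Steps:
j = -318/7 (j = -6/7 + (⅐)*(-312) = -6/7 - 312/7 = -318/7 ≈ -45.429)
29 + j = 29 - 318/7 = -115/7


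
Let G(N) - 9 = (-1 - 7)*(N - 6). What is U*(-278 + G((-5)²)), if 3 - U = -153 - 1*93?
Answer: -104829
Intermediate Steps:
U = 249 (U = 3 - (-153 - 1*93) = 3 - (-153 - 93) = 3 - 1*(-246) = 3 + 246 = 249)
G(N) = 57 - 8*N (G(N) = 9 + (-1 - 7)*(N - 6) = 9 - 8*(-6 + N) = 9 + (48 - 8*N) = 57 - 8*N)
U*(-278 + G((-5)²)) = 249*(-278 + (57 - 8*(-5)²)) = 249*(-278 + (57 - 8*25)) = 249*(-278 + (57 - 200)) = 249*(-278 - 143) = 249*(-421) = -104829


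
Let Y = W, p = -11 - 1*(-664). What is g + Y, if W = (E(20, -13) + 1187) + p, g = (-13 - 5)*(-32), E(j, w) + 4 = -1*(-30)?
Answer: 2442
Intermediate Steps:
p = 653 (p = -11 + 664 = 653)
E(j, w) = 26 (E(j, w) = -4 - 1*(-30) = -4 + 30 = 26)
g = 576 (g = -18*(-32) = 576)
W = 1866 (W = (26 + 1187) + 653 = 1213 + 653 = 1866)
Y = 1866
g + Y = 576 + 1866 = 2442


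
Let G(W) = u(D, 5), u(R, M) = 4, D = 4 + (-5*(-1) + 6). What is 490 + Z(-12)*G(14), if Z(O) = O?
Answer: 442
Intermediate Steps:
D = 15 (D = 4 + (5 + 6) = 4 + 11 = 15)
G(W) = 4
490 + Z(-12)*G(14) = 490 - 12*4 = 490 - 48 = 442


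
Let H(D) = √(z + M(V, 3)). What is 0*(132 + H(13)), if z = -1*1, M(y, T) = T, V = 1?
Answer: 0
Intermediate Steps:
z = -1
H(D) = √2 (H(D) = √(-1 + 3) = √2)
0*(132 + H(13)) = 0*(132 + √2) = 0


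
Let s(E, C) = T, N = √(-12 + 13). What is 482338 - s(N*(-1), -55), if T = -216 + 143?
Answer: 482411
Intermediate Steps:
N = 1 (N = √1 = 1)
T = -73
s(E, C) = -73
482338 - s(N*(-1), -55) = 482338 - 1*(-73) = 482338 + 73 = 482411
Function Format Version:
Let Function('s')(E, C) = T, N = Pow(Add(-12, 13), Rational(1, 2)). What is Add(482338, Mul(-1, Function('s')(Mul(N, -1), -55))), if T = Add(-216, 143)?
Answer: 482411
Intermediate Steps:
N = 1 (N = Pow(1, Rational(1, 2)) = 1)
T = -73
Function('s')(E, C) = -73
Add(482338, Mul(-1, Function('s')(Mul(N, -1), -55))) = Add(482338, Mul(-1, -73)) = Add(482338, 73) = 482411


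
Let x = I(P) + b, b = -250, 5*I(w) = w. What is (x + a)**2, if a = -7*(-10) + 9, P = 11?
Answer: 712336/25 ≈ 28493.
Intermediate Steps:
I(w) = w/5
x = -1239/5 (x = (1/5)*11 - 250 = 11/5 - 250 = -1239/5 ≈ -247.80)
a = 79 (a = 70 + 9 = 79)
(x + a)**2 = (-1239/5 + 79)**2 = (-844/5)**2 = 712336/25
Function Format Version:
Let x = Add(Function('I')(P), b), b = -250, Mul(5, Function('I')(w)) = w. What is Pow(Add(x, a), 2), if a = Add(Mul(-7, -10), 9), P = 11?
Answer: Rational(712336, 25) ≈ 28493.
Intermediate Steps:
Function('I')(w) = Mul(Rational(1, 5), w)
x = Rational(-1239, 5) (x = Add(Mul(Rational(1, 5), 11), -250) = Add(Rational(11, 5), -250) = Rational(-1239, 5) ≈ -247.80)
a = 79 (a = Add(70, 9) = 79)
Pow(Add(x, a), 2) = Pow(Add(Rational(-1239, 5), 79), 2) = Pow(Rational(-844, 5), 2) = Rational(712336, 25)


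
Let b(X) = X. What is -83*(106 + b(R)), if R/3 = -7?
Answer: -7055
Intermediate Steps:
R = -21 (R = 3*(-7) = -21)
-83*(106 + b(R)) = -83*(106 - 21) = -83*85 = -7055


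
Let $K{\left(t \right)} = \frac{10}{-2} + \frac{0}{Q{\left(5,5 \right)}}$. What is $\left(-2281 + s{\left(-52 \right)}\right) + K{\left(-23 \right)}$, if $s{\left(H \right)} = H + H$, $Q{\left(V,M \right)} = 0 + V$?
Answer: $-2390$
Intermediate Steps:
$Q{\left(V,M \right)} = V$
$K{\left(t \right)} = -5$ ($K{\left(t \right)} = \frac{10}{-2} + \frac{0}{5} = 10 \left(- \frac{1}{2}\right) + 0 \cdot \frac{1}{5} = -5 + 0 = -5$)
$s{\left(H \right)} = 2 H$
$\left(-2281 + s{\left(-52 \right)}\right) + K{\left(-23 \right)} = \left(-2281 + 2 \left(-52\right)\right) - 5 = \left(-2281 - 104\right) - 5 = -2385 - 5 = -2390$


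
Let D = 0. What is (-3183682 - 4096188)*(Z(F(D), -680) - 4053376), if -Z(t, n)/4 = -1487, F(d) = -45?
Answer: 29464749674360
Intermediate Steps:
Z(t, n) = 5948 (Z(t, n) = -4*(-1487) = 5948)
(-3183682 - 4096188)*(Z(F(D), -680) - 4053376) = (-3183682 - 4096188)*(5948 - 4053376) = -7279870*(-4047428) = 29464749674360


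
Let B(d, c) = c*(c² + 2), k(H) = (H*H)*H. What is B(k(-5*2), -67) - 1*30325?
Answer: -331222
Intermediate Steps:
k(H) = H³ (k(H) = H²*H = H³)
B(d, c) = c*(2 + c²)
B(k(-5*2), -67) - 1*30325 = -67*(2 + (-67)²) - 1*30325 = -67*(2 + 4489) - 30325 = -67*4491 - 30325 = -300897 - 30325 = -331222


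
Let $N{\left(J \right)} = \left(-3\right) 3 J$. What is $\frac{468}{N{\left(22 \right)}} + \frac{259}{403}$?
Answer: $- \frac{7629}{4433} \approx -1.721$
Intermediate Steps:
$N{\left(J \right)} = - 9 J$
$\frac{468}{N{\left(22 \right)}} + \frac{259}{403} = \frac{468}{\left(-9\right) 22} + \frac{259}{403} = \frac{468}{-198} + 259 \cdot \frac{1}{403} = 468 \left(- \frac{1}{198}\right) + \frac{259}{403} = - \frac{26}{11} + \frac{259}{403} = - \frac{7629}{4433}$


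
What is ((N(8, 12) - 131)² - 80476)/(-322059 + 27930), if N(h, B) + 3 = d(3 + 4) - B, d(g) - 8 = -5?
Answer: 1819/8913 ≈ 0.20408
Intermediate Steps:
d(g) = 3 (d(g) = 8 - 5 = 3)
N(h, B) = -B (N(h, B) = -3 + (3 - B) = -B)
((N(8, 12) - 131)² - 80476)/(-322059 + 27930) = ((-1*12 - 131)² - 80476)/(-322059 + 27930) = ((-12 - 131)² - 80476)/(-294129) = ((-143)² - 80476)*(-1/294129) = (20449 - 80476)*(-1/294129) = -60027*(-1/294129) = 1819/8913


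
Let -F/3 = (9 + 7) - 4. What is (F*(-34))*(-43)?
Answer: -52632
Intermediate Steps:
F = -36 (F = -3*((9 + 7) - 4) = -3*(16 - 4) = -3*12 = -36)
(F*(-34))*(-43) = -36*(-34)*(-43) = 1224*(-43) = -52632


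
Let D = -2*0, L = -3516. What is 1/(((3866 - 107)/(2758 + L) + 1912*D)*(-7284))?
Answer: 379/13690278 ≈ 2.7684e-5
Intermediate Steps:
D = 0
1/(((3866 - 107)/(2758 + L) + 1912*D)*(-7284)) = 1/(((3866 - 107)/(2758 - 3516) + 1912*0)*(-7284)) = -1/7284/(3759/(-758) + 0) = -1/7284/(3759*(-1/758) + 0) = -1/7284/(-3759/758 + 0) = -1/7284/(-3759/758) = -758/3759*(-1/7284) = 379/13690278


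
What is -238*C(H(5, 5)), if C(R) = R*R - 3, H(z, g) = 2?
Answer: -238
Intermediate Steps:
C(R) = -3 + R**2 (C(R) = R**2 - 3 = -3 + R**2)
-238*C(H(5, 5)) = -238*(-3 + 2**2) = -238*(-3 + 4) = -238*1 = -238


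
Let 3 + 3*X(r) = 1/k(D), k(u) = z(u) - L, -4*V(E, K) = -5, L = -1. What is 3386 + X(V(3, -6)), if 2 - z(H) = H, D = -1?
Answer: 40621/12 ≈ 3385.1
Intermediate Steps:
z(H) = 2 - H
V(E, K) = 5/4 (V(E, K) = -1/4*(-5) = 5/4)
k(u) = 3 - u (k(u) = (2 - u) - 1*(-1) = (2 - u) + 1 = 3 - u)
X(r) = -11/12 (X(r) = -1 + 1/(3*(3 - 1*(-1))) = -1 + 1/(3*(3 + 1)) = -1 + (1/3)/4 = -1 + (1/3)*(1/4) = -1 + 1/12 = -11/12)
3386 + X(V(3, -6)) = 3386 - 11/12 = 40621/12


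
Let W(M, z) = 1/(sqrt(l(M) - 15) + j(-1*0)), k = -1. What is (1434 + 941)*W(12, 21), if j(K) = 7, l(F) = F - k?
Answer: 16625/51 - 2375*I*sqrt(2)/51 ≈ 325.98 - 65.858*I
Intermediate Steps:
l(F) = 1 + F (l(F) = F - 1*(-1) = F + 1 = 1 + F)
W(M, z) = 1/(7 + sqrt(-14 + M)) (W(M, z) = 1/(sqrt((1 + M) - 15) + 7) = 1/(sqrt(-14 + M) + 7) = 1/(7 + sqrt(-14 + M)))
(1434 + 941)*W(12, 21) = (1434 + 941)/(7 + sqrt(-14 + 12)) = 2375/(7 + sqrt(-2)) = 2375/(7 + I*sqrt(2))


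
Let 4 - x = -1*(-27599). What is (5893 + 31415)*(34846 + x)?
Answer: 270520308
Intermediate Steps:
x = -27595 (x = 4 - (-1)*(-27599) = 4 - 1*27599 = 4 - 27599 = -27595)
(5893 + 31415)*(34846 + x) = (5893 + 31415)*(34846 - 27595) = 37308*7251 = 270520308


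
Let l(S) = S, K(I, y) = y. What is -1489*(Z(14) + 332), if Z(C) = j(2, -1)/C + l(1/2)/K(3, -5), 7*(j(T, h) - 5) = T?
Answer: -121216512/245 ≈ -4.9476e+5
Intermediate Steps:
j(T, h) = 5 + T/7
Z(C) = -1/10 + 37/(7*C) (Z(C) = (5 + (1/7)*2)/C + 1/(2*(-5)) = (5 + 2/7)/C + (1/2)*(-1/5) = 37/(7*C) - 1/10 = -1/10 + 37/(7*C))
-1489*(Z(14) + 332) = -1489*((1/70)*(370 - 7*14)/14 + 332) = -1489*((1/70)*(1/14)*(370 - 98) + 332) = -1489*((1/70)*(1/14)*272 + 332) = -1489*(68/245 + 332) = -1489*81408/245 = -121216512/245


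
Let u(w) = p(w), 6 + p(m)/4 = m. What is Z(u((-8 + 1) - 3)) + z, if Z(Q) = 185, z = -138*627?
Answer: -86341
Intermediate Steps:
p(m) = -24 + 4*m
u(w) = -24 + 4*w
z = -86526
Z(u((-8 + 1) - 3)) + z = 185 - 86526 = -86341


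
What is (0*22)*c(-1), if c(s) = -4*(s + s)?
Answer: 0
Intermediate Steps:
c(s) = -8*s
(0*22)*c(-1) = (0*22)*(-8*(-1)) = 0*8 = 0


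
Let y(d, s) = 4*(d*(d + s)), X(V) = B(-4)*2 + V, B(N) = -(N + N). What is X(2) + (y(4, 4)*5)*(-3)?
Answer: -1902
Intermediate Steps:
B(N) = -2*N
X(V) = 16 + V (X(V) = -2*(-4)*2 + V = 8*2 + V = 16 + V)
y(d, s) = 4*d*(d + s)
X(2) + (y(4, 4)*5)*(-3) = (16 + 2) + ((4*4*(4 + 4))*5)*(-3) = 18 + ((4*4*8)*5)*(-3) = 18 + (128*5)*(-3) = 18 + 640*(-3) = 18 - 1920 = -1902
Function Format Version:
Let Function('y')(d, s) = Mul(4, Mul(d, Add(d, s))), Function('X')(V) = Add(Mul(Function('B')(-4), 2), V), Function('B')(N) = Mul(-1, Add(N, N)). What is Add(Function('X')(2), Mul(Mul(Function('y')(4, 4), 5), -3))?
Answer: -1902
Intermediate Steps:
Function('B')(N) = Mul(-2, N) (Function('B')(N) = Mul(-1, Mul(2, N)) = Mul(-2, N))
Function('X')(V) = Add(16, V) (Function('X')(V) = Add(Mul(Mul(-2, -4), 2), V) = Add(Mul(8, 2), V) = Add(16, V))
Function('y')(d, s) = Mul(4, d, Add(d, s))
Add(Function('X')(2), Mul(Mul(Function('y')(4, 4), 5), -3)) = Add(Add(16, 2), Mul(Mul(Mul(4, 4, Add(4, 4)), 5), -3)) = Add(18, Mul(Mul(Mul(4, 4, 8), 5), -3)) = Add(18, Mul(Mul(128, 5), -3)) = Add(18, Mul(640, -3)) = Add(18, -1920) = -1902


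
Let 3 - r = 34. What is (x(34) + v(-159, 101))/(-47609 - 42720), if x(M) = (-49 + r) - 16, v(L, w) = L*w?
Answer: 16155/90329 ≈ 0.17885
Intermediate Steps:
r = -31 (r = 3 - 1*34 = 3 - 34 = -31)
x(M) = -96 (x(M) = (-49 - 31) - 16 = -80 - 16 = -96)
(x(34) + v(-159, 101))/(-47609 - 42720) = (-96 - 159*101)/(-47609 - 42720) = (-96 - 16059)/(-90329) = -16155*(-1/90329) = 16155/90329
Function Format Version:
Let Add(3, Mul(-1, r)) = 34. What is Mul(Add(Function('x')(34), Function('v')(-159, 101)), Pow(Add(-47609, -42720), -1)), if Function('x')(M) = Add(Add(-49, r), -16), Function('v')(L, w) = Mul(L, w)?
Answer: Rational(16155, 90329) ≈ 0.17885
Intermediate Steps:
r = -31 (r = Add(3, Mul(-1, 34)) = Add(3, -34) = -31)
Function('x')(M) = -96 (Function('x')(M) = Add(Add(-49, -31), -16) = Add(-80, -16) = -96)
Mul(Add(Function('x')(34), Function('v')(-159, 101)), Pow(Add(-47609, -42720), -1)) = Mul(Add(-96, Mul(-159, 101)), Pow(Add(-47609, -42720), -1)) = Mul(Add(-96, -16059), Pow(-90329, -1)) = Mul(-16155, Rational(-1, 90329)) = Rational(16155, 90329)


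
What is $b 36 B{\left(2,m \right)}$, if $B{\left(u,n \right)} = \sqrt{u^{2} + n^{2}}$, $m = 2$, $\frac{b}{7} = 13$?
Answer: $6552 \sqrt{2} \approx 9265.9$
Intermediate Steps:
$b = 91$ ($b = 7 \cdot 13 = 91$)
$B{\left(u,n \right)} = \sqrt{n^{2} + u^{2}}$
$b 36 B{\left(2,m \right)} = 91 \cdot 36 \sqrt{2^{2} + 2^{2}} = 3276 \sqrt{4 + 4} = 3276 \sqrt{8} = 3276 \cdot 2 \sqrt{2} = 6552 \sqrt{2}$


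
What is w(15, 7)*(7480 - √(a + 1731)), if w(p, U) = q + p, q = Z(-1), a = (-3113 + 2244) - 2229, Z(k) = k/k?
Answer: 119680 - 16*I*√1367 ≈ 1.1968e+5 - 591.57*I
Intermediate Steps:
Z(k) = 1
a = -3098 (a = -869 - 2229 = -3098)
q = 1
w(p, U) = 1 + p
w(15, 7)*(7480 - √(a + 1731)) = (1 + 15)*(7480 - √(-3098 + 1731)) = 16*(7480 - √(-1367)) = 16*(7480 - I*√1367) = 119680 - 16*I*√1367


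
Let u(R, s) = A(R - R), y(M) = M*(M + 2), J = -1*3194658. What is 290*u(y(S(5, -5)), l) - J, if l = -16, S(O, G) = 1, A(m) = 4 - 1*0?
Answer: 3195818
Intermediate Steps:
A(m) = 4 (A(m) = 4 + 0 = 4)
J = -3194658
y(M) = M*(2 + M)
u(R, s) = 4
290*u(y(S(5, -5)), l) - J = 290*4 - 1*(-3194658) = 1160 + 3194658 = 3195818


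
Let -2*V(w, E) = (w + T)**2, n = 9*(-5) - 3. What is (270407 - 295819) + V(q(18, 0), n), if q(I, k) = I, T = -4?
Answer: -25510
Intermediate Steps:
n = -48 (n = -45 - 3 = -48)
V(w, E) = -(-4 + w)**2/2 (V(w, E) = -(w - 4)**2/2 = -(-4 + w)**2/2)
(270407 - 295819) + V(q(18, 0), n) = (270407 - 295819) - (-4 + 18)**2/2 = -25412 - 1/2*14**2 = -25412 - 1/2*196 = -25412 - 98 = -25510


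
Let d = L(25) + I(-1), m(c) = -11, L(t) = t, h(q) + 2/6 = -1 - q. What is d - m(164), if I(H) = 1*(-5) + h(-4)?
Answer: 101/3 ≈ 33.667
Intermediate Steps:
h(q) = -4/3 - q (h(q) = -⅓ + (-1 - q) = -4/3 - q)
I(H) = -7/3 (I(H) = 1*(-5) + (-4/3 - 1*(-4)) = -5 + (-4/3 + 4) = -5 + 8/3 = -7/3)
d = 68/3 (d = 25 - 7/3 = 68/3 ≈ 22.667)
d - m(164) = 68/3 - 1*(-11) = 68/3 + 11 = 101/3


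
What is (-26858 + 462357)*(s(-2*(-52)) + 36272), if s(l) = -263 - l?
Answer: 15636591595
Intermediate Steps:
(-26858 + 462357)*(s(-2*(-52)) + 36272) = (-26858 + 462357)*((-263 - (-2)*(-52)) + 36272) = 435499*((-263 - 1*104) + 36272) = 435499*((-263 - 104) + 36272) = 435499*(-367 + 36272) = 435499*35905 = 15636591595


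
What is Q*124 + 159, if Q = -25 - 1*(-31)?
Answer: 903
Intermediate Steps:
Q = 6 (Q = -25 + 31 = 6)
Q*124 + 159 = 6*124 + 159 = 744 + 159 = 903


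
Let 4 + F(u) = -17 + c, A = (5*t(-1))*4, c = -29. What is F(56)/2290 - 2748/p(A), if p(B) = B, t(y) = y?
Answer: 157298/1145 ≈ 137.38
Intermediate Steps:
A = -20 (A = (5*(-1))*4 = -5*4 = -20)
F(u) = -50 (F(u) = -4 + (-17 - 29) = -4 - 46 = -50)
F(56)/2290 - 2748/p(A) = -50/2290 - 2748/(-20) = -50*1/2290 - 2748*(-1/20) = -5/229 + 687/5 = 157298/1145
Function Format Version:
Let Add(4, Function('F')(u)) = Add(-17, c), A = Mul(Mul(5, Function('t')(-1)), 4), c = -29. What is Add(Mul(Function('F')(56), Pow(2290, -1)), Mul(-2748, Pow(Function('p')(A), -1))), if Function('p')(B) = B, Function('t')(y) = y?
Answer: Rational(157298, 1145) ≈ 137.38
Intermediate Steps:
A = -20 (A = Mul(Mul(5, -1), 4) = Mul(-5, 4) = -20)
Function('F')(u) = -50 (Function('F')(u) = Add(-4, Add(-17, -29)) = Add(-4, -46) = -50)
Add(Mul(Function('F')(56), Pow(2290, -1)), Mul(-2748, Pow(Function('p')(A), -1))) = Add(Mul(-50, Pow(2290, -1)), Mul(-2748, Pow(-20, -1))) = Add(Mul(-50, Rational(1, 2290)), Mul(-2748, Rational(-1, 20))) = Add(Rational(-5, 229), Rational(687, 5)) = Rational(157298, 1145)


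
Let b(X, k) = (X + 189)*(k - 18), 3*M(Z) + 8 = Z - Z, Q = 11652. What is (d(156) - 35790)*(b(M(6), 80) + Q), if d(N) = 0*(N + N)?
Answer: -830495020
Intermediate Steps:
M(Z) = -8/3 (M(Z) = -8/3 + (Z - Z)/3 = -8/3 + (1/3)*0 = -8/3 + 0 = -8/3)
b(X, k) = (-18 + k)*(189 + X) (b(X, k) = (189 + X)*(-18 + k) = (-18 + k)*(189 + X))
d(N) = 0 (d(N) = 0*(2*N) = 0)
(d(156) - 35790)*(b(M(6), 80) + Q) = (0 - 35790)*((-3402 - 18*(-8/3) + 189*80 - 8/3*80) + 11652) = -35790*((-3402 + 48 + 15120 - 640/3) + 11652) = -35790*(34658/3 + 11652) = -35790*69614/3 = -830495020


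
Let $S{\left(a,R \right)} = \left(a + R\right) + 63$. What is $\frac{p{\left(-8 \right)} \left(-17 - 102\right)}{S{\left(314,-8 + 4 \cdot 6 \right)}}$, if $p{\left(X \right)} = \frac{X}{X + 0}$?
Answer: $- \frac{119}{393} \approx -0.3028$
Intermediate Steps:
$S{\left(a,R \right)} = 63 + R + a$ ($S{\left(a,R \right)} = \left(R + a\right) + 63 = 63 + R + a$)
$p{\left(X \right)} = 1$ ($p{\left(X \right)} = \frac{X}{X} = 1$)
$\frac{p{\left(-8 \right)} \left(-17 - 102\right)}{S{\left(314,-8 + 4 \cdot 6 \right)}} = \frac{1 \left(-17 - 102\right)}{63 + \left(-8 + 4 \cdot 6\right) + 314} = \frac{1 \left(-119\right)}{63 + \left(-8 + 24\right) + 314} = - \frac{119}{63 + 16 + 314} = - \frac{119}{393}$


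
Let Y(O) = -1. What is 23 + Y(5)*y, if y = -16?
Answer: 39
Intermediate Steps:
23 + Y(5)*y = 23 - 1*(-16) = 23 + 16 = 39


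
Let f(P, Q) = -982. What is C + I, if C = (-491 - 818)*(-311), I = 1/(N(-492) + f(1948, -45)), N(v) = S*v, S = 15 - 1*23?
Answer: 1202570447/2954 ≈ 4.0710e+5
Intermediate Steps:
S = -8 (S = 15 - 23 = -8)
N(v) = -8*v
I = 1/2954 (I = 1/(-8*(-492) - 982) = 1/(3936 - 982) = 1/2954 ≈ 0.00033852)
C = 407099 (C = -1309*(-311) = 407099)
C + I = 407099 + 1/2954 = 1202570447/2954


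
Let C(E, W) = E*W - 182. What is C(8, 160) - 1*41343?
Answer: -40245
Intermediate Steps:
C(E, W) = -182 + E*W
C(8, 160) - 1*41343 = (-182 + 8*160) - 1*41343 = (-182 + 1280) - 41343 = 1098 - 41343 = -40245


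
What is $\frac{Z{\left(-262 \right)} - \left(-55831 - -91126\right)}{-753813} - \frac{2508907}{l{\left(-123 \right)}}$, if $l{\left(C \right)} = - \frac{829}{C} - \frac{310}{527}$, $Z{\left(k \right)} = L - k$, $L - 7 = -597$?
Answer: $- \frac{3954596417390932}{9696296619} \approx -4.0785 \cdot 10^{5}$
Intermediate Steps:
$L = -590$ ($L = 7 - 597 = -590$)
$Z{\left(k \right)} = -590 - k$
$l{\left(C \right)} = - \frac{10}{17} - \frac{829}{C}$ ($l{\left(C \right)} = - \frac{829}{C} - \frac{10}{17} = - \frac{10}{17} - \frac{829}{C}$)
$\frac{Z{\left(-262 \right)} - \left(-55831 - -91126\right)}{-753813} - \frac{2508907}{l{\left(-123 \right)}} = \frac{\left(-590 - -262\right) - \left(-55831 - -91126\right)}{-753813} - \frac{2508907}{- \frac{10}{17} - \frac{829}{-123}} = \left(\left(-590 + 262\right) - \left(-55831 + 91126\right)\right) \left(- \frac{1}{753813}\right) - \frac{2508907}{- \frac{10}{17} - - \frac{829}{123}} = \left(-328 - 35295\right) \left(- \frac{1}{753813}\right) - \frac{2508907}{- \frac{10}{17} + \frac{829}{123}} = \left(-328 - 35295\right) \left(- \frac{1}{753813}\right) - \frac{2508907}{\frac{12863}{2091}} = \left(-35623\right) \left(- \frac{1}{753813}\right) - \frac{5246124537}{12863} = \frac{35623}{753813} - \frac{5246124537}{12863} = - \frac{3954596417390932}{9696296619}$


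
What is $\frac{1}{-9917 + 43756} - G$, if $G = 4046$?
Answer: $- \frac{136912593}{33839} \approx -4046.0$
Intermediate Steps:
$\frac{1}{-9917 + 43756} - G = \frac{1}{-9917 + 43756} - 4046 = \frac{1}{33839} - 4046 = - \frac{136912593}{33839}$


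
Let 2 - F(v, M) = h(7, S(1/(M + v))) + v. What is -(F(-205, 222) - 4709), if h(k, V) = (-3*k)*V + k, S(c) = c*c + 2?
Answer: 1290942/289 ≈ 4466.9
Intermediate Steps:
S(c) = 2 + c² (S(c) = c² + 2 = 2 + c²)
h(k, V) = k - 3*V*k (h(k, V) = -3*V*k + k = k - 3*V*k)
F(v, M) = 37 - v + 21/(M + v)² (F(v, M) = 2 - (7*(1 - 3*(2 + (1/(M + v))²)) + v) = 2 - (7*(1 - 3*(2 + (M + v)⁻²)) + v) = 2 - (7*(1 + (-6 - 3/(M + v)²)) + v) = 2 - (7*(-5 - 3/(M + v)²) + v) = 2 - ((-35 - 21/(M + v)²) + v) = 2 - (-35 + v - 21/(M + v)²) = 2 + (35 - v + 21/(M + v)²) = 37 - v + 21/(M + v)²)
-(F(-205, 222) - 4709) = -((37 - 1*(-205) + 21/(222 - 205)²) - 4709) = -((37 + 205 + 21/17²) - 4709) = -((37 + 205 + 21*(1/289)) - 4709) = -((37 + 205 + 21/289) - 4709) = -(69959/289 - 4709) = -1*(-1290942/289) = 1290942/289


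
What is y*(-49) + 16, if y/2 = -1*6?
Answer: 604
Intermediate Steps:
y = -12 (y = 2*(-1*6) = 2*(-6) = -12)
y*(-49) + 16 = -12*(-49) + 16 = 588 + 16 = 604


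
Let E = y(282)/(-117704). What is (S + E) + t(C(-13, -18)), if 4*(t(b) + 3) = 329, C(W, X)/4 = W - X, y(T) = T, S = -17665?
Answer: -258739175/14713 ≈ -17586.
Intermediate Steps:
C(W, X) = -4*X + 4*W (C(W, X) = 4*(W - X) = -4*X + 4*W)
t(b) = 317/4 (t(b) = -3 + (¼)*329 = -3 + 329/4 = 317/4)
E = -141/58852 (E = 282/(-117704) = 282*(-1/117704) = -141/58852 ≈ -0.0023958)
(S + E) + t(C(-13, -18)) = (-17665 - 141/58852) + 317/4 = -1039620721/58852 + 317/4 = -258739175/14713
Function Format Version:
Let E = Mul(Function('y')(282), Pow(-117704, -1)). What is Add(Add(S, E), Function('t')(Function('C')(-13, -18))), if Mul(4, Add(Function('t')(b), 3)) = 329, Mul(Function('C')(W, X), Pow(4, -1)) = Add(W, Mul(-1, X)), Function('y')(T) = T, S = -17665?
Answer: Rational(-258739175, 14713) ≈ -17586.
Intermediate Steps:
Function('C')(W, X) = Add(Mul(-4, X), Mul(4, W)) (Function('C')(W, X) = Mul(4, Add(W, Mul(-1, X))) = Add(Mul(-4, X), Mul(4, W)))
Function('t')(b) = Rational(317, 4) (Function('t')(b) = Add(-3, Mul(Rational(1, 4), 329)) = Add(-3, Rational(329, 4)) = Rational(317, 4))
E = Rational(-141, 58852) (E = Mul(282, Pow(-117704, -1)) = Mul(282, Rational(-1, 117704)) = Rational(-141, 58852) ≈ -0.0023958)
Add(Add(S, E), Function('t')(Function('C')(-13, -18))) = Add(Add(-17665, Rational(-141, 58852)), Rational(317, 4)) = Add(Rational(-1039620721, 58852), Rational(317, 4)) = Rational(-258739175, 14713)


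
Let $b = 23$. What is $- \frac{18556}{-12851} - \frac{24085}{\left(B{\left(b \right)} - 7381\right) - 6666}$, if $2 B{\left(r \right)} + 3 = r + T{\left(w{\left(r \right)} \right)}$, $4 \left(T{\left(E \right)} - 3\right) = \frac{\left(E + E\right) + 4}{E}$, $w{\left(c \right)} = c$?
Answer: $\frac{52435770816}{16593738091} \approx 3.16$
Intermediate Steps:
$T{\left(E \right)} = 3 + \frac{4 + 2 E}{4 E}$ ($T{\left(E \right)} = 3 + \frac{\left(\left(E + E\right) + 4\right) \frac{1}{E}}{4} = 3 + \frac{\left(2 E + 4\right) \frac{1}{E}}{4} = 3 + \frac{\left(4 + 2 E\right) \frac{1}{E}}{4} = 3 + \frac{\frac{1}{E} \left(4 + 2 E\right)}{4} = 3 + \frac{4 + 2 E}{4 E}$)
$B{\left(r \right)} = \frac{1}{4} + \frac{r}{2} + \frac{1}{2 r}$ ($B{\left(r \right)} = - \frac{3}{2} + \frac{r + \left(\frac{7}{2} + \frac{1}{r}\right)}{2} = - \frac{3}{2} + \frac{\frac{7}{2} + r + \frac{1}{r}}{2} = - \frac{3}{2} + \left(\frac{7}{4} + \frac{r}{2} + \frac{1}{2 r}\right) = \frac{1}{4} + \frac{r}{2} + \frac{1}{2 r}$)
$- \frac{18556}{-12851} - \frac{24085}{\left(B{\left(b \right)} - 7381\right) - 6666} = - \frac{18556}{-12851} - \frac{24085}{\left(\frac{2 + 23 + 2 \cdot 23^{2}}{4 \cdot 23} - 7381\right) - 6666} = \left(-18556\right) \left(- \frac{1}{12851}\right) - \frac{24085}{\left(\frac{1}{4} \cdot \frac{1}{23} \left(2 + 23 + 2 \cdot 529\right) - 7381\right) - 6666} = \frac{18556}{12851} - \frac{24085}{\left(\frac{1}{4} \cdot \frac{1}{23} \left(2 + 23 + 1058\right) - 7381\right) - 6666} = \frac{18556}{12851} - \frac{24085}{\left(\frac{1}{4} \cdot \frac{1}{23} \cdot 1083 - 7381\right) - 6666} = \frac{18556}{12851} - \frac{24085}{\left(\frac{1083}{92} - 7381\right) - 6666} = \frac{18556}{12851} - \frac{24085}{- \frac{677969}{92} - 6666} = \frac{18556}{12851} - \frac{24085}{- \frac{1291241}{92}} = \frac{18556}{12851} - - \frac{2215820}{1291241} = \frac{18556}{12851} + \frac{2215820}{1291241} = \frac{52435770816}{16593738091}$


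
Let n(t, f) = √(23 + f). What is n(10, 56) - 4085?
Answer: -4085 + √79 ≈ -4076.1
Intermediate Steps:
n(10, 56) - 4085 = √(23 + 56) - 4085 = √79 - 4085 = -4085 + √79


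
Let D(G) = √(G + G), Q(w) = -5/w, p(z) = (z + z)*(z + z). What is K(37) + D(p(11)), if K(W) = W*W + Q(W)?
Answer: 50648/37 + 22*√2 ≈ 1400.0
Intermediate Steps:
p(z) = 4*z² (p(z) = (2*z)*(2*z) = 4*z²)
D(G) = √2*√G (D(G) = √(2*G) = √2*√G)
K(W) = W² - 5/W (K(W) = W*W - 5/W = W² - 5/W)
K(37) + D(p(11)) = (-5 + 37³)/37 + √2*√(4*11²) = (-5 + 50653)/37 + √2*√(4*121) = (1/37)*50648 + √2*√484 = 50648/37 + √2*22 = 50648/37 + 22*√2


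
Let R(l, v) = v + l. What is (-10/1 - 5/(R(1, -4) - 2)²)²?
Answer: 2601/25 ≈ 104.04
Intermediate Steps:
R(l, v) = l + v
(-10/1 - 5/(R(1, -4) - 2)²)² = (-10/1 - 5/((1 - 4) - 2)²)² = (-10*1 - 5/(-3 - 2)²)² = (-10 - 5/((-5)²))² = (-10 - 5/25)² = (-10 - 5*1/25)² = (-10 - ⅕)² = (-51/5)² = 2601/25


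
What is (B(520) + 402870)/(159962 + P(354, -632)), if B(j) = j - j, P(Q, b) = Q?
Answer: 15495/6166 ≈ 2.5130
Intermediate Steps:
B(j) = 0
(B(520) + 402870)/(159962 + P(354, -632)) = (0 + 402870)/(159962 + 354) = 402870/160316 = 402870*(1/160316) = 15495/6166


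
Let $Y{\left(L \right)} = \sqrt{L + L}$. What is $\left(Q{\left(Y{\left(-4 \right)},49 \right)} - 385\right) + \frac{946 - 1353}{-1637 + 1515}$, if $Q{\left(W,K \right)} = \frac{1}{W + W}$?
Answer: $- \frac{46563}{122} - \frac{i \sqrt{2}}{8} \approx -381.66 - 0.17678 i$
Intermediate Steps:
$Y{\left(L \right)} = \sqrt{2} \sqrt{L}$ ($Y{\left(L \right)} = \sqrt{2 L} = \sqrt{2} \sqrt{L}$)
$Q{\left(W,K \right)} = \frac{1}{2 W}$
$\left(Q{\left(Y{\left(-4 \right)},49 \right)} - 385\right) + \frac{946 - 1353}{-1637 + 1515} = \left(\frac{1}{2 \sqrt{2} \sqrt{-4}} - 385\right) + \frac{946 - 1353}{-1637 + 1515} = \left(\frac{1}{2 \sqrt{2} \cdot 2 i} - 385\right) - \frac{407}{-122} = \left(\frac{1}{2 \cdot 2 i \sqrt{2}} - 385\right) - - \frac{407}{122} = \left(\frac{\left(- \frac{1}{4}\right) i \sqrt{2}}{2} - 385\right) + \frac{407}{122} = \left(- \frac{i \sqrt{2}}{8} - 385\right) + \frac{407}{122} = \left(-385 - \frac{i \sqrt{2}}{8}\right) + \frac{407}{122} = - \frac{46563}{122} - \frac{i \sqrt{2}}{8}$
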